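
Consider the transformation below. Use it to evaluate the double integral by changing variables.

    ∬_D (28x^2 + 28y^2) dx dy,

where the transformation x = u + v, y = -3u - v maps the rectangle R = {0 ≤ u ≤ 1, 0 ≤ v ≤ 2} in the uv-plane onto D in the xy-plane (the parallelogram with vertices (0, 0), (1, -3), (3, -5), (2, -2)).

Compute the Jacobian determinant of (x, y) with respect to (u, v):

    ∂(x,y)/∂(u,v) = | 1  1 | = (1)(-1) - (1)(-3) = 2.
                   | -3  -1 |

Its absolute value is |J| = 2 (the area scaling factor).

Substituting x = u + v, y = -3u - v into the integrand,

    28x^2 + 28y^2 → 280u^2 + 224u v + 56v^2,

so the integral becomes

    ∬_R (280u^2 + 224u v + 56v^2) · |J| du dv = ∫_0^1 ∫_0^2 (560u^2 + 448u v + 112v^2) dv du.

Inner (v): 1120u^2 + 896u + 896/3.
Outer (u): 1120.

Therefore ∬_D (28x^2 + 28y^2) dx dy = 1120.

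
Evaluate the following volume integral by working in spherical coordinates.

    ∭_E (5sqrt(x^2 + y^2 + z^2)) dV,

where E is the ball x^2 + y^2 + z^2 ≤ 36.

In spherical coordinates, x = ρ sin(φ) cos(θ), y = ρ sin(φ) sin(θ), z = ρ cos(φ), and dV = ρ^2 sin(φ) dρ dφ dθ.

The integrand becomes 5ρ, so

    ∭_E (5sqrt(x^2 + y^2 + z^2)) dV = ∫_{0}^{2π} ∫_{0}^{π} ∫_{0}^{6} (5ρ) · ρ^2 sin(φ) dρ dφ dθ.

Inner (ρ): 1620sin(φ).
Middle (φ): 3240.
Outer (θ): 6480π.

Therefore the triple integral equals 6480π.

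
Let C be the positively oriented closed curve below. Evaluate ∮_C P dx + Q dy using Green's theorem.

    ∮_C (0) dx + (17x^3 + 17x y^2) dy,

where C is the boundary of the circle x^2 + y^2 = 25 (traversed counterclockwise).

Green's theorem converts the closed line integral into a double integral over the enclosed region D:

    ∮_C P dx + Q dy = ∬_D (∂Q/∂x - ∂P/∂y) dA.

Here P = 0, Q = 17x^3 + 17x y^2, so

    ∂Q/∂x = 51x^2 + 17y^2,    ∂P/∂y = 0,
    ∂Q/∂x - ∂P/∂y = 51x^2 + 17y^2.

D is the region x^2 + y^2 ≤ 25. Evaluating the double integral:

In polar coordinates (x = r cos θ, y = r sin θ, dA = r dr dθ) the integrand becomes 17r^2(cos(2θ) + 2), so

    ∬_D (51x^2 + 17y^2) dA = ∫_0^{2π} ∫_0^{5} (17r^2(cos(2θ) + 2)) · r dr dθ.

Inner (r from 0 to 5): 10625cos(2θ)/4 + 10625/2.
Outer (θ from 0 to 2π): 10625π.

Therefore ∮_C P dx + Q dy = 10625π.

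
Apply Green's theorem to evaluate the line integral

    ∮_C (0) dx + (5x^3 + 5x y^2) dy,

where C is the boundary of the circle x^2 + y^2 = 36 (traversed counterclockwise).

Green's theorem converts the closed line integral into a double integral over the enclosed region D:

    ∮_C P dx + Q dy = ∬_D (∂Q/∂x - ∂P/∂y) dA.

Here P = 0, Q = 5x^3 + 5x y^2, so

    ∂Q/∂x = 15x^2 + 5y^2,    ∂P/∂y = 0,
    ∂Q/∂x - ∂P/∂y = 15x^2 + 5y^2.

D is the region x^2 + y^2 ≤ 36. Evaluating the double integral:

In polar coordinates (x = r cos θ, y = r sin θ, dA = r dr dθ) the integrand becomes 5r^2(cos(2θ) + 2), so

    ∬_D (15x^2 + 5y^2) dA = ∫_0^{2π} ∫_0^{6} (5r^2(cos(2θ) + 2)) · r dr dθ.

Inner (r from 0 to 6): 1620cos(2θ) + 3240.
Outer (θ from 0 to 2π): 6480π.

Therefore ∮_C P dx + Q dy = 6480π.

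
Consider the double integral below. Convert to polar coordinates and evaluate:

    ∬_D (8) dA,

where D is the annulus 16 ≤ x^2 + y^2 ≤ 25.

The region D is 4 ≤ r ≤ 5, 0 ≤ θ ≤ 2π in polar coordinates, where x = r cos(θ), y = r sin(θ), and dA = r dr dθ.

Under the substitution, the integrand becomes 8, so

    ∬_D (8) dA = ∫_{0}^{2π} ∫_{4}^{5} (8) · r dr dθ.

Inner integral (in r): ∫_{4}^{5} (8) · r dr = 36.

Outer integral (in θ): ∫_{0}^{2π} (36) dθ = 72π.

Therefore ∬_D (8) dA = 72π.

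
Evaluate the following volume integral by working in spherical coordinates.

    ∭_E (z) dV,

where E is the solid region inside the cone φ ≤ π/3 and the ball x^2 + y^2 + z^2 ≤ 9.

In spherical coordinates, x = ρ sin(φ) cos(θ), y = ρ sin(φ) sin(θ), z = ρ cos(φ), and dV = ρ^2 sin(φ) dρ dφ dθ.

The integrand becomes ρ cos(φ), so

    ∭_E (z) dV = ∫_{0}^{2π} ∫_{0}^{π/3} ∫_{0}^{3} (ρ cos(φ)) · ρ^2 sin(φ) dρ dφ dθ.

Inner (ρ): 81sin(2φ)/8.
Middle (φ): 243/32.
Outer (θ): 243π/16.

Therefore the triple integral equals 243π/16.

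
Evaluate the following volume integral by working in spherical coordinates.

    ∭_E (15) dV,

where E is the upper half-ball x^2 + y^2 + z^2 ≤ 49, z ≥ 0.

In spherical coordinates, x = ρ sin(φ) cos(θ), y = ρ sin(φ) sin(θ), z = ρ cos(φ), and dV = ρ^2 sin(φ) dρ dφ dθ.

The integrand becomes 15, so

    ∭_E (15) dV = ∫_{0}^{2π} ∫_{0}^{π/2} ∫_{0}^{7} (15) · ρ^2 sin(φ) dρ dφ dθ.

Inner (ρ): 1715sin(φ).
Middle (φ): 1715.
Outer (θ): 3430π.

Therefore the triple integral equals 3430π.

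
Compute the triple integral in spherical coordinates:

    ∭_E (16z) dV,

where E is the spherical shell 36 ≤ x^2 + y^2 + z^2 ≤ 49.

In spherical coordinates, x = ρ sin(φ) cos(θ), y = ρ sin(φ) sin(θ), z = ρ cos(φ), and dV = ρ^2 sin(φ) dρ dφ dθ.

The integrand becomes 16ρ cos(φ), so

    ∭_E (16z) dV = ∫_{0}^{2π} ∫_{0}^{π} ∫_{6}^{7} (16ρ cos(φ)) · ρ^2 sin(φ) dρ dφ dθ.

Inner (ρ): 2210sin(2φ).
Middle (φ): 0.
Outer (θ): 0.

Therefore the triple integral equals 0.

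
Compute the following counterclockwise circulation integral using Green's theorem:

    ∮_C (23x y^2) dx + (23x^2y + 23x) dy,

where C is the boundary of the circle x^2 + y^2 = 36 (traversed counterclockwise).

Green's theorem converts the closed line integral into a double integral over the enclosed region D:

    ∮_C P dx + Q dy = ∬_D (∂Q/∂x - ∂P/∂y) dA.

Here P = 23x y^2, Q = 23x^2y + 23x, so

    ∂Q/∂x = 46x y + 23,    ∂P/∂y = 46x y,
    ∂Q/∂x - ∂P/∂y = 23.

D is the region x^2 + y^2 ≤ 36. Evaluating the double integral:

In polar coordinates (x = r cos θ, y = r sin θ, dA = r dr dθ) the integrand becomes 23, so

    ∬_D (23) dA = ∫_0^{2π} ∫_0^{6} (23) · r dr dθ.

Inner (r from 0 to 6): 414.
Outer (θ from 0 to 2π): 828π.

Therefore ∮_C P dx + Q dy = 828π.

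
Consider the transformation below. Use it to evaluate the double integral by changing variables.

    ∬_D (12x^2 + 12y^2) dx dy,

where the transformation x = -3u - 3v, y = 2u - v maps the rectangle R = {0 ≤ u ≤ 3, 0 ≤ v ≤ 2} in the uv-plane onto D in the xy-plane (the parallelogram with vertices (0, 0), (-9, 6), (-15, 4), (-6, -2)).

Compute the Jacobian determinant of (x, y) with respect to (u, v):

    ∂(x,y)/∂(u,v) = | -3  -3 | = (-3)(-1) - (-3)(2) = 9.
                   | 2  -1 |

Its absolute value is |J| = 9 (the area scaling factor).

Substituting x = -3u - 3v, y = 2u - v into the integrand,

    12x^2 + 12y^2 → 156u^2 + 168u v + 120v^2,

so the integral becomes

    ∬_R (156u^2 + 168u v + 120v^2) · |J| du dv = ∫_0^3 ∫_0^2 (1404u^2 + 1512u v + 1080v^2) dv du.

Inner (v): 2808u^2 + 3024u + 2880.
Outer (u): 47520.

Therefore ∬_D (12x^2 + 12y^2) dx dy = 47520.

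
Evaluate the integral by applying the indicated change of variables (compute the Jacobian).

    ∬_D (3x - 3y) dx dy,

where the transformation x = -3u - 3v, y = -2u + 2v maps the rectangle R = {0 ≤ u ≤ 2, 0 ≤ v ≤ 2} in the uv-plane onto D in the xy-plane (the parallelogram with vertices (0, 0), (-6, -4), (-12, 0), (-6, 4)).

Compute the Jacobian determinant of (x, y) with respect to (u, v):

    ∂(x,y)/∂(u,v) = | -3  -3 | = (-3)(2) - (-3)(-2) = -12.
                   | -2  2 |

Its absolute value is |J| = 12 (the area scaling factor).

Substituting x = -3u - 3v, y = -2u + 2v into the integrand,

    3x - 3y → -3u - 15v,

so the integral becomes

    ∬_R (-3u - 15v) · |J| du dv = ∫_0^2 ∫_0^2 (-36u - 180v) dv du.

Inner (v): -72u - 360.
Outer (u): -864.

Therefore ∬_D (3x - 3y) dx dy = -864.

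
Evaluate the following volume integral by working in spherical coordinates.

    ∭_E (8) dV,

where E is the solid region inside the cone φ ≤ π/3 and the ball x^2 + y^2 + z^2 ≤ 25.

In spherical coordinates, x = ρ sin(φ) cos(θ), y = ρ sin(φ) sin(θ), z = ρ cos(φ), and dV = ρ^2 sin(φ) dρ dφ dθ.

The integrand becomes 8, so

    ∭_E (8) dV = ∫_{0}^{2π} ∫_{0}^{π/3} ∫_{0}^{5} (8) · ρ^2 sin(φ) dρ dφ dθ.

Inner (ρ): 1000sin(φ)/3.
Middle (φ): 500/3.
Outer (θ): 1000π/3.

Therefore the triple integral equals 1000π/3.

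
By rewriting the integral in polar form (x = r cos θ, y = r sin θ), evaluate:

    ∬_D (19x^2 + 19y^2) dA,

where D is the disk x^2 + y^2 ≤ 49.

The region D is 0 ≤ r ≤ 7, 0 ≤ θ ≤ 2π in polar coordinates, where x = r cos(θ), y = r sin(θ), and dA = r dr dθ.

Under the substitution, the integrand becomes 19r^2, so

    ∬_D (19x^2 + 19y^2) dA = ∫_{0}^{2π} ∫_{0}^{7} (19r^2) · r dr dθ.

Inner integral (in r): ∫_{0}^{7} (19r^2) · r dr = 45619/4.

Outer integral (in θ): ∫_{0}^{2π} (45619/4) dθ = 45619π/2.

Therefore ∬_D (19x^2 + 19y^2) dA = 45619π/2.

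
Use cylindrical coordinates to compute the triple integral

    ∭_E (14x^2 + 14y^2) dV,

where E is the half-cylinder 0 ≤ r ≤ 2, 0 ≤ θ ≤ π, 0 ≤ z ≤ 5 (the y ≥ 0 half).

In cylindrical coordinates, x = r cos(θ), y = r sin(θ), z = z, and dV = r dr dθ dz.

The integrand becomes 14r^2, so

    ∭_E (14x^2 + 14y^2) dV = ∫_{0}^{π} ∫_{0}^{2} ∫_{0}^{5} (14r^2) · r dz dr dθ.

Inner (z): 70r^3.
Middle (r from 0 to 2): 280.
Outer (θ): 280π.

Therefore the triple integral equals 280π.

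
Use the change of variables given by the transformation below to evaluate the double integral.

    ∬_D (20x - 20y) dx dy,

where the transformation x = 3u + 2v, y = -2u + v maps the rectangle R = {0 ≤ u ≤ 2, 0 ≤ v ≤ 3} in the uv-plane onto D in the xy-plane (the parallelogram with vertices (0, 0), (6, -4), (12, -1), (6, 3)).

Compute the Jacobian determinant of (x, y) with respect to (u, v):

    ∂(x,y)/∂(u,v) = | 3  2 | = (3)(1) - (2)(-2) = 7.
                   | -2  1 |

Its absolute value is |J| = 7 (the area scaling factor).

Substituting x = 3u + 2v, y = -2u + v into the integrand,

    20x - 20y → 100u + 20v,

so the integral becomes

    ∬_R (100u + 20v) · |J| du dv = ∫_0^2 ∫_0^3 (700u + 140v) dv du.

Inner (v): 2100u + 630.
Outer (u): 5460.

Therefore ∬_D (20x - 20y) dx dy = 5460.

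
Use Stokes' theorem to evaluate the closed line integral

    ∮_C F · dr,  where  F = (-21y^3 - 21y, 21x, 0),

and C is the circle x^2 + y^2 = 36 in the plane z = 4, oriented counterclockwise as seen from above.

Let S be the flat disk x^2 + y^2 ≤ 36 in the plane z = 4, with upward unit normal n̂ = ẑ. By Stokes' theorem,

    ∮_C F · dr = ∬_S (∇ × F) · n̂ dS = ∬_D (curl F)_z dA,

where D is the disk x^2 + y^2 ≤ 36.

Compute the curl of F = (-21y^3 - 21y, 21x, 0):
    (∇ × F)_x = ∂F_z/∂y - ∂F_y/∂z = 0,
    (∇ × F)_y = ∂F_x/∂z - ∂F_z/∂x = 0,
    (∇ × F)_z = ∂F_y/∂x - ∂F_x/∂y = 63y^2 + 42.

On z = 4, (curl F)_z = 63y^2 + 42.

Convert to polar (x = r cos θ, y = r sin θ, dA = r dr dθ); the integrand becomes 63r^2sin(θ)^2 + 42, so

    ∬_D (curl F)_z dA = ∫_0^{2π} ∫_0^{6} (63r^2sin(θ)^2 + 42) · r dr dθ.

Inner (r from 0 to 6): 20412sin(θ)^2 + 756.
Outer (θ from 0 to 2π): 21924π.

Therefore ∮_C F · dr = 21924π.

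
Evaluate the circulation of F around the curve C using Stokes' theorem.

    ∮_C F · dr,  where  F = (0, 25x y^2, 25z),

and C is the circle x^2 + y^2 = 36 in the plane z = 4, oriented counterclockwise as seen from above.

Let S be the flat disk x^2 + y^2 ≤ 36 in the plane z = 4, with upward unit normal n̂ = ẑ. By Stokes' theorem,

    ∮_C F · dr = ∬_S (∇ × F) · n̂ dS = ∬_D (curl F)_z dA,

where D is the disk x^2 + y^2 ≤ 36.

Compute the curl of F = (0, 25x y^2, 25z):
    (∇ × F)_x = ∂F_z/∂y - ∂F_y/∂z = 0,
    (∇ × F)_y = ∂F_x/∂z - ∂F_z/∂x = 0,
    (∇ × F)_z = ∂F_y/∂x - ∂F_x/∂y = 25y^2.

On z = 4, (curl F)_z = 25y^2.

Convert to polar (x = r cos θ, y = r sin θ, dA = r dr dθ); the integrand becomes 25r^2sin(θ)^2, so

    ∬_D (curl F)_z dA = ∫_0^{2π} ∫_0^{6} (25r^2sin(θ)^2) · r dr dθ.

Inner (r from 0 to 6): 8100sin(θ)^2.
Outer (θ from 0 to 2π): 8100π.

Therefore ∮_C F · dr = 8100π.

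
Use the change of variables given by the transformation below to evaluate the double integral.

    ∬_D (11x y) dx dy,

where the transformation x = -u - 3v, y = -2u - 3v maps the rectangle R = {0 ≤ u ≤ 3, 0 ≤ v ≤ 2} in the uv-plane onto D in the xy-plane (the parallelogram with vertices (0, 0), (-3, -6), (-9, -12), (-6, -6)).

Compute the Jacobian determinant of (x, y) with respect to (u, v):

    ∂(x,y)/∂(u,v) = | -1  -3 | = (-1)(-3) - (-3)(-2) = -3.
                   | -2  -3 |

Its absolute value is |J| = 3 (the area scaling factor).

Substituting x = -u - 3v, y = -2u - 3v into the integrand,

    11x y → 22u^2 + 99u v + 99v^2,

so the integral becomes

    ∬_R (22u^2 + 99u v + 99v^2) · |J| du dv = ∫_0^3 ∫_0^2 (66u^2 + 297u v + 297v^2) dv du.

Inner (v): 132u^2 + 594u + 792.
Outer (u): 6237.

Therefore ∬_D (11x y) dx dy = 6237.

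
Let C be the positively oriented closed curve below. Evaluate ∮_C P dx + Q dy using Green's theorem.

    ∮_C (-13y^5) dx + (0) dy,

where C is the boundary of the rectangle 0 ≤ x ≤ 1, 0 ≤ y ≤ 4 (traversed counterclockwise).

Green's theorem converts the closed line integral into a double integral over the enclosed region D:

    ∮_C P dx + Q dy = ∬_D (∂Q/∂x - ∂P/∂y) dA.

Here P = -13y^5, Q = 0, so

    ∂Q/∂x = 0,    ∂P/∂y = -65y^4,
    ∂Q/∂x - ∂P/∂y = 65y^4.

D is the region 0 ≤ x ≤ 1, 0 ≤ y ≤ 4. Evaluating the double integral:

    ∬_D (65y^4) dA = ∫_0^{1} ∫_0^{4} (65y^4) dy dx.

Inner (y from 0 to 4): 13312.
Outer (x from 0 to 1): 13312.

Therefore ∮_C P dx + Q dy = 13312.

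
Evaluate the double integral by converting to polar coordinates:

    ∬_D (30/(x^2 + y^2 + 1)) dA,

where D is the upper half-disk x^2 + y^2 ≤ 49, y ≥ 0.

The region D is 0 ≤ r ≤ 7, 0 ≤ θ ≤ π in polar coordinates, where x = r cos(θ), y = r sin(θ), and dA = r dr dθ.

Under the substitution, the integrand becomes 30/(r^2 + 1), so

    ∬_D (30/(x^2 + y^2 + 1)) dA = ∫_{0}^{π} ∫_{0}^{7} (30/(r^2 + 1)) · r dr dθ.

Inner integral (in r): ∫_{0}^{7} (30/(r^2 + 1)) · r dr = log(30517578125000000000000000).

Outer integral (in θ): ∫_{0}^{π} (log(30517578125000000000000000)) dθ = log(30517578125000000000000000^π).

Therefore ∬_D (30/(x^2 + y^2 + 1)) dA = log(30517578125000000000000000^π).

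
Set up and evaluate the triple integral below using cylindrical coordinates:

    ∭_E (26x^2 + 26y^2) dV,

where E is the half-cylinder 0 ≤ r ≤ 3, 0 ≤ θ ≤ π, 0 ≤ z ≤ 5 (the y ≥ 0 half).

In cylindrical coordinates, x = r cos(θ), y = r sin(θ), z = z, and dV = r dr dθ dz.

The integrand becomes 26r^2, so

    ∭_E (26x^2 + 26y^2) dV = ∫_{0}^{π} ∫_{0}^{3} ∫_{0}^{5} (26r^2) · r dz dr dθ.

Inner (z): 130r^3.
Middle (r from 0 to 3): 5265/2.
Outer (θ): 5265π/2.

Therefore the triple integral equals 5265π/2.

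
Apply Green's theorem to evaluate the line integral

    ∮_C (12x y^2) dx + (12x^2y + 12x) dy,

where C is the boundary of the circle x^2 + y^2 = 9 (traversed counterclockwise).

Green's theorem converts the closed line integral into a double integral over the enclosed region D:

    ∮_C P dx + Q dy = ∬_D (∂Q/∂x - ∂P/∂y) dA.

Here P = 12x y^2, Q = 12x^2y + 12x, so

    ∂Q/∂x = 24x y + 12,    ∂P/∂y = 24x y,
    ∂Q/∂x - ∂P/∂y = 12.

D is the region x^2 + y^2 ≤ 9. Evaluating the double integral:

In polar coordinates (x = r cos θ, y = r sin θ, dA = r dr dθ) the integrand becomes 12, so

    ∬_D (12) dA = ∫_0^{2π} ∫_0^{3} (12) · r dr dθ.

Inner (r from 0 to 3): 54.
Outer (θ from 0 to 2π): 108π.

Therefore ∮_C P dx + Q dy = 108π.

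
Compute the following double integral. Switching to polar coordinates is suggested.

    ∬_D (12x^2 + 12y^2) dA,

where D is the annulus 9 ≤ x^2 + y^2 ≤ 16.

The region D is 3 ≤ r ≤ 4, 0 ≤ θ ≤ 2π in polar coordinates, where x = r cos(θ), y = r sin(θ), and dA = r dr dθ.

Under the substitution, the integrand becomes 12r^2, so

    ∬_D (12x^2 + 12y^2) dA = ∫_{0}^{2π} ∫_{3}^{4} (12r^2) · r dr dθ.

Inner integral (in r): ∫_{3}^{4} (12r^2) · r dr = 525.

Outer integral (in θ): ∫_{0}^{2π} (525) dθ = 1050π.

Therefore ∬_D (12x^2 + 12y^2) dA = 1050π.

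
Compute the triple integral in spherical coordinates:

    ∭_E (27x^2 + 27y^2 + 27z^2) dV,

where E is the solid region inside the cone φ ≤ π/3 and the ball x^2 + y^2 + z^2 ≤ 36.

In spherical coordinates, x = ρ sin(φ) cos(θ), y = ρ sin(φ) sin(θ), z = ρ cos(φ), and dV = ρ^2 sin(φ) dρ dφ dθ.

The integrand becomes 27ρ^2, so

    ∭_E (27x^2 + 27y^2 + 27z^2) dV = ∫_{0}^{2π} ∫_{0}^{π/3} ∫_{0}^{6} (27ρ^2) · ρ^2 sin(φ) dρ dφ dθ.

Inner (ρ): 209952sin(φ)/5.
Middle (φ): 104976/5.
Outer (θ): 209952π/5.

Therefore the triple integral equals 209952π/5.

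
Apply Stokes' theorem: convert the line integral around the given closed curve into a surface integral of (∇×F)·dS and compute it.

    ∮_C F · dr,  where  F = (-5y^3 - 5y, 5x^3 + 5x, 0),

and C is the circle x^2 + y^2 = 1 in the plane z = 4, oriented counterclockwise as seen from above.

Let S be the flat disk x^2 + y^2 ≤ 1 in the plane z = 4, with upward unit normal n̂ = ẑ. By Stokes' theorem,

    ∮_C F · dr = ∬_S (∇ × F) · n̂ dS = ∬_D (curl F)_z dA,

where D is the disk x^2 + y^2 ≤ 1.

Compute the curl of F = (-5y^3 - 5y, 5x^3 + 5x, 0):
    (∇ × F)_x = ∂F_z/∂y - ∂F_y/∂z = 0,
    (∇ × F)_y = ∂F_x/∂z - ∂F_z/∂x = 0,
    (∇ × F)_z = ∂F_y/∂x - ∂F_x/∂y = 15x^2 + 15y^2 + 10.

On z = 4, (curl F)_z = 15x^2 + 15y^2 + 10.

Convert to polar (x = r cos θ, y = r sin θ, dA = r dr dθ); the integrand becomes 15r^2 + 10, so

    ∬_D (curl F)_z dA = ∫_0^{2π} ∫_0^{1} (15r^2 + 10) · r dr dθ.

Inner (r from 0 to 1): 35/4.
Outer (θ from 0 to 2π): 35π/2.

Therefore ∮_C F · dr = 35π/2.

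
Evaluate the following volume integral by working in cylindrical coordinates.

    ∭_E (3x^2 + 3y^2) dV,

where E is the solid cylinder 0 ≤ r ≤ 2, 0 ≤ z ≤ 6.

In cylindrical coordinates, x = r cos(θ), y = r sin(θ), z = z, and dV = r dr dθ dz.

The integrand becomes 3r^2, so

    ∭_E (3x^2 + 3y^2) dV = ∫_{0}^{2π} ∫_{0}^{2} ∫_{0}^{6} (3r^2) · r dz dr dθ.

Inner (z): 18r^3.
Middle (r from 0 to 2): 72.
Outer (θ): 144π.

Therefore the triple integral equals 144π.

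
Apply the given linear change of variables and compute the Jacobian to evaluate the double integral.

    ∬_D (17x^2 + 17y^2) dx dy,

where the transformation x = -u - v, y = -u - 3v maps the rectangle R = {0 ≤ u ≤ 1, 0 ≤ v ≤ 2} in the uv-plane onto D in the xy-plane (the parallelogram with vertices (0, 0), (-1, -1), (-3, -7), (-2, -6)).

Compute the Jacobian determinant of (x, y) with respect to (u, v):

    ∂(x,y)/∂(u,v) = | -1  -1 | = (-1)(-3) - (-1)(-1) = 2.
                   | -1  -3 |

Its absolute value is |J| = 2 (the area scaling factor).

Substituting x = -u - v, y = -u - 3v into the integrand,

    17x^2 + 17y^2 → 34u^2 + 136u v + 170v^2,

so the integral becomes

    ∬_R (34u^2 + 136u v + 170v^2) · |J| du dv = ∫_0^1 ∫_0^2 (68u^2 + 272u v + 340v^2) dv du.

Inner (v): 136u^2 + 544u + 2720/3.
Outer (u): 1224.

Therefore ∬_D (17x^2 + 17y^2) dx dy = 1224.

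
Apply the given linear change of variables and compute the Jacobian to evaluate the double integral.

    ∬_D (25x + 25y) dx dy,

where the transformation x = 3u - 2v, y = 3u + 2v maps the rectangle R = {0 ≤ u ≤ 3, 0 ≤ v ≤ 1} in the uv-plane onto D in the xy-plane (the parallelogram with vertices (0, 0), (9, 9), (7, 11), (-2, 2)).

Compute the Jacobian determinant of (x, y) with respect to (u, v):

    ∂(x,y)/∂(u,v) = | 3  -2 | = (3)(2) - (-2)(3) = 12.
                   | 3  2 |

Its absolute value is |J| = 12 (the area scaling factor).

Substituting x = 3u - 2v, y = 3u + 2v into the integrand,

    25x + 25y → 150u,

so the integral becomes

    ∬_R (150u) · |J| du dv = ∫_0^3 ∫_0^1 (1800u) dv du.

Inner (v): 1800u.
Outer (u): 8100.

Therefore ∬_D (25x + 25y) dx dy = 8100.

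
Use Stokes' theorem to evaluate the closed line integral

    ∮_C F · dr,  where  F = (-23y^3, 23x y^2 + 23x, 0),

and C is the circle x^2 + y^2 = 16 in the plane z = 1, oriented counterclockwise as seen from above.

Let S be the flat disk x^2 + y^2 ≤ 16 in the plane z = 1, with upward unit normal n̂ = ẑ. By Stokes' theorem,

    ∮_C F · dr = ∬_S (∇ × F) · n̂ dS = ∬_D (curl F)_z dA,

where D is the disk x^2 + y^2 ≤ 16.

Compute the curl of F = (-23y^3, 23x y^2 + 23x, 0):
    (∇ × F)_x = ∂F_z/∂y - ∂F_y/∂z = 0,
    (∇ × F)_y = ∂F_x/∂z - ∂F_z/∂x = 0,
    (∇ × F)_z = ∂F_y/∂x - ∂F_x/∂y = 92y^2 + 23.

On z = 1, (curl F)_z = 92y^2 + 23.

Convert to polar (x = r cos θ, y = r sin θ, dA = r dr dθ); the integrand becomes 92r^2sin(θ)^2 + 23, so

    ∬_D (curl F)_z dA = ∫_0^{2π} ∫_0^{4} (92r^2sin(θ)^2 + 23) · r dr dθ.

Inner (r from 0 to 4): 5888sin(θ)^2 + 184.
Outer (θ from 0 to 2π): 6256π.

Therefore ∮_C F · dr = 6256π.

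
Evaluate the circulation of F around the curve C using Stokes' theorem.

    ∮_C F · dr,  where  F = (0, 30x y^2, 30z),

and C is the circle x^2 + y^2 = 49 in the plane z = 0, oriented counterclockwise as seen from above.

Let S be the flat disk x^2 + y^2 ≤ 49 in the plane z = 0, with upward unit normal n̂ = ẑ. By Stokes' theorem,

    ∮_C F · dr = ∬_S (∇ × F) · n̂ dS = ∬_D (curl F)_z dA,

where D is the disk x^2 + y^2 ≤ 49.

Compute the curl of F = (0, 30x y^2, 30z):
    (∇ × F)_x = ∂F_z/∂y - ∂F_y/∂z = 0,
    (∇ × F)_y = ∂F_x/∂z - ∂F_z/∂x = 0,
    (∇ × F)_z = ∂F_y/∂x - ∂F_x/∂y = 30y^2.

On z = 0, (curl F)_z = 30y^2.

Convert to polar (x = r cos θ, y = r sin θ, dA = r dr dθ); the integrand becomes 30r^2sin(θ)^2, so

    ∬_D (curl F)_z dA = ∫_0^{2π} ∫_0^{7} (30r^2sin(θ)^2) · r dr dθ.

Inner (r from 0 to 7): 36015sin(θ)^2/2.
Outer (θ from 0 to 2π): 36015π/2.

Therefore ∮_C F · dr = 36015π/2.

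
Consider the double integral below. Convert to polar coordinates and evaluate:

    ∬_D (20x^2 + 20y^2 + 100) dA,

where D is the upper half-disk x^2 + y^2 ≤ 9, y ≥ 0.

The region D is 0 ≤ r ≤ 3, 0 ≤ θ ≤ π in polar coordinates, where x = r cos(θ), y = r sin(θ), and dA = r dr dθ.

Under the substitution, the integrand becomes 20r^2 + 100, so

    ∬_D (20x^2 + 20y^2 + 100) dA = ∫_{0}^{π} ∫_{0}^{3} (20r^2 + 100) · r dr dθ.

Inner integral (in r): ∫_{0}^{3} (20r^2 + 100) · r dr = 855.

Outer integral (in θ): ∫_{0}^{π} (855) dθ = 855π.

Therefore ∬_D (20x^2 + 20y^2 + 100) dA = 855π.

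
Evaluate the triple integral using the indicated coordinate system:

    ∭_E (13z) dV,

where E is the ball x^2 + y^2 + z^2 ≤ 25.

In spherical coordinates, x = ρ sin(φ) cos(θ), y = ρ sin(φ) sin(θ), z = ρ cos(φ), and dV = ρ^2 sin(φ) dρ dφ dθ.

The integrand becomes 13ρ cos(φ), so

    ∭_E (13z) dV = ∫_{0}^{2π} ∫_{0}^{π} ∫_{0}^{5} (13ρ cos(φ)) · ρ^2 sin(φ) dρ dφ dθ.

Inner (ρ): 8125sin(2φ)/8.
Middle (φ): 0.
Outer (θ): 0.

Therefore the triple integral equals 0.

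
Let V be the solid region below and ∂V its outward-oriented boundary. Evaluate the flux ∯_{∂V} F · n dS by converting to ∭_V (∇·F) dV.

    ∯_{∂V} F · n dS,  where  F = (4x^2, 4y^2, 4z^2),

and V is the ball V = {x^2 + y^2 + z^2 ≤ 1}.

By the divergence theorem,

    ∯_{∂V} F · n dS = ∭_V (∇ · F) dV.

Compute the divergence:
    ∇ · F = ∂F_x/∂x + ∂F_y/∂y + ∂F_z/∂z = 8x + 8y + 8z.

In spherical coordinates, x = ρ sin(φ) cos(θ), y = ρ sin(φ) sin(θ), z = ρ cos(φ), dV = ρ^2 sin(φ) dρ dφ dθ, with 0 ≤ ρ ≤ 1, 0 ≤ φ ≤ π, 0 ≤ θ ≤ 2π.

The integrand, after substitution and multiplying by the volume element, becomes (8ρ (sqrt(2)sin(φ)sin(θ + π/4) + cos(φ))) · ρ^2 sin(φ), so

    ∭_V (∇·F) dV = ∫_0^{2π} ∫_0^{π} ∫_0^{1} (8ρ (sqrt(2)sin(φ)sin(θ + π/4) + cos(φ))) · ρ^2 sin(φ) dρ dφ dθ.

Inner (ρ from 0 to 1): 2(sqrt(2)sin(φ)sin(θ + π/4) + cos(φ))sin(φ).
Middle (φ from 0 to π): sqrt(2)π sin(θ + π/4).
Outer (θ from 0 to 2π): 0.

Therefore ∯_{∂V} F · n dS = 0.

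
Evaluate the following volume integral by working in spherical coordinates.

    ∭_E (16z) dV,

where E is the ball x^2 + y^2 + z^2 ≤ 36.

In spherical coordinates, x = ρ sin(φ) cos(θ), y = ρ sin(φ) sin(θ), z = ρ cos(φ), and dV = ρ^2 sin(φ) dρ dφ dθ.

The integrand becomes 16ρ cos(φ), so

    ∭_E (16z) dV = ∫_{0}^{2π} ∫_{0}^{π} ∫_{0}^{6} (16ρ cos(φ)) · ρ^2 sin(φ) dρ dφ dθ.

Inner (ρ): 2592sin(2φ).
Middle (φ): 0.
Outer (θ): 0.

Therefore the triple integral equals 0.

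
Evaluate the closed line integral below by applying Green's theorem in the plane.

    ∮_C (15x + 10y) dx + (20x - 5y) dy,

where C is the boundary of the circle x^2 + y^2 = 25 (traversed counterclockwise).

Green's theorem converts the closed line integral into a double integral over the enclosed region D:

    ∮_C P dx + Q dy = ∬_D (∂Q/∂x - ∂P/∂y) dA.

Here P = 15x + 10y, Q = 20x - 5y, so

    ∂Q/∂x = 20,    ∂P/∂y = 10,
    ∂Q/∂x - ∂P/∂y = 10.

D is the region x^2 + y^2 ≤ 25. Evaluating the double integral:

In polar coordinates (x = r cos θ, y = r sin θ, dA = r dr dθ) the integrand becomes 10, so

    ∬_D (10) dA = ∫_0^{2π} ∫_0^{5} (10) · r dr dθ.

Inner (r from 0 to 5): 125.
Outer (θ from 0 to 2π): 250π.

Therefore ∮_C P dx + Q dy = 250π.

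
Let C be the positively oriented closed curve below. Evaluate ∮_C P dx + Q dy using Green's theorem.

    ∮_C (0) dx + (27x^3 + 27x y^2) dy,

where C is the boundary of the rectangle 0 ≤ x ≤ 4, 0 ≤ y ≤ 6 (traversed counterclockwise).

Green's theorem converts the closed line integral into a double integral over the enclosed region D:

    ∮_C P dx + Q dy = ∬_D (∂Q/∂x - ∂P/∂y) dA.

Here P = 0, Q = 27x^3 + 27x y^2, so

    ∂Q/∂x = 81x^2 + 27y^2,    ∂P/∂y = 0,
    ∂Q/∂x - ∂P/∂y = 81x^2 + 27y^2.

D is the region 0 ≤ x ≤ 4, 0 ≤ y ≤ 6. Evaluating the double integral:

    ∬_D (81x^2 + 27y^2) dA = ∫_0^{4} ∫_0^{6} (81x^2 + 27y^2) dy dx.

Inner (y from 0 to 6): 486x^2 + 1944.
Outer (x from 0 to 4): 18144.

Therefore ∮_C P dx + Q dy = 18144.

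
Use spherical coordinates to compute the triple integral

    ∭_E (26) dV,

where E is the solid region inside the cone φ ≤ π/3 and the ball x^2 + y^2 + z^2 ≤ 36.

In spherical coordinates, x = ρ sin(φ) cos(θ), y = ρ sin(φ) sin(θ), z = ρ cos(φ), and dV = ρ^2 sin(φ) dρ dφ dθ.

The integrand becomes 26, so

    ∭_E (26) dV = ∫_{0}^{2π} ∫_{0}^{π/3} ∫_{0}^{6} (26) · ρ^2 sin(φ) dρ dφ dθ.

Inner (ρ): 1872sin(φ).
Middle (φ): 936.
Outer (θ): 1872π.

Therefore the triple integral equals 1872π.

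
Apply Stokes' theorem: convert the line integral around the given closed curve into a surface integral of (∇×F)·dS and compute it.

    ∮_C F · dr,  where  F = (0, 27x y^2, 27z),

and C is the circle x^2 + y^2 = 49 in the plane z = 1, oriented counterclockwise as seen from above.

Let S be the flat disk x^2 + y^2 ≤ 49 in the plane z = 1, with upward unit normal n̂ = ẑ. By Stokes' theorem,

    ∮_C F · dr = ∬_S (∇ × F) · n̂ dS = ∬_D (curl F)_z dA,

where D is the disk x^2 + y^2 ≤ 49.

Compute the curl of F = (0, 27x y^2, 27z):
    (∇ × F)_x = ∂F_z/∂y - ∂F_y/∂z = 0,
    (∇ × F)_y = ∂F_x/∂z - ∂F_z/∂x = 0,
    (∇ × F)_z = ∂F_y/∂x - ∂F_x/∂y = 27y^2.

On z = 1, (curl F)_z = 27y^2.

Convert to polar (x = r cos θ, y = r sin θ, dA = r dr dθ); the integrand becomes 27r^2sin(θ)^2, so

    ∬_D (curl F)_z dA = ∫_0^{2π} ∫_0^{7} (27r^2sin(θ)^2) · r dr dθ.

Inner (r from 0 to 7): 64827sin(θ)^2/4.
Outer (θ from 0 to 2π): 64827π/4.

Therefore ∮_C F · dr = 64827π/4.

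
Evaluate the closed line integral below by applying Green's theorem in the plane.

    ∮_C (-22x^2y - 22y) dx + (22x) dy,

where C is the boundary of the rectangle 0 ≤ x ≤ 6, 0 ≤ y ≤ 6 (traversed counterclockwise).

Green's theorem converts the closed line integral into a double integral over the enclosed region D:

    ∮_C P dx + Q dy = ∬_D (∂Q/∂x - ∂P/∂y) dA.

Here P = -22x^2y - 22y, Q = 22x, so

    ∂Q/∂x = 22,    ∂P/∂y = -22x^2 - 22,
    ∂Q/∂x - ∂P/∂y = 22x^2 + 44.

D is the region 0 ≤ x ≤ 6, 0 ≤ y ≤ 6. Evaluating the double integral:

    ∬_D (22x^2 + 44) dA = ∫_0^{6} ∫_0^{6} (22x^2 + 44) dy dx.

Inner (y from 0 to 6): 132x^2 + 264.
Outer (x from 0 to 6): 11088.

Therefore ∮_C P dx + Q dy = 11088.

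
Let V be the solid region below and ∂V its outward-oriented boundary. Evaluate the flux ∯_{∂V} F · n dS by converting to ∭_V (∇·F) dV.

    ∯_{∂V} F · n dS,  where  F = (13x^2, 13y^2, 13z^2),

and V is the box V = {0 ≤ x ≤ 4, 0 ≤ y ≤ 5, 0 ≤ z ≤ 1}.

By the divergence theorem,

    ∯_{∂V} F · n dS = ∭_V (∇ · F) dV.

Compute the divergence:
    ∇ · F = ∂F_x/∂x + ∂F_y/∂y + ∂F_z/∂z = 26x + 26y + 26z.

V is a rectangular box, so dV = dx dy dz with 0 ≤ x ≤ 4, 0 ≤ y ≤ 5, 0 ≤ z ≤ 1.

Integrate (26x + 26y + 26z) over V as an iterated integral:

    ∭_V (∇·F) dV = ∫_0^{4} ∫_0^{5} ∫_0^{1} (26x + 26y + 26z) dz dy dx.

Inner (z from 0 to 1): 26x + 26y + 13.
Middle (y from 0 to 5): 130x + 390.
Outer (x from 0 to 4): 2600.

Therefore ∯_{∂V} F · n dS = 2600.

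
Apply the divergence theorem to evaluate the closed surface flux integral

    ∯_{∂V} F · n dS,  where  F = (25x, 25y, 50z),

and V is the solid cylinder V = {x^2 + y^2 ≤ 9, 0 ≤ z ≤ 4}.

By the divergence theorem,

    ∯_{∂V} F · n dS = ∭_V (∇ · F) dV.

Compute the divergence:
    ∇ · F = ∂F_x/∂x + ∂F_y/∂y + ∂F_z/∂z = 25 + 25 + 50 = 100.

In cylindrical coordinates, x = r cos(θ), y = r sin(θ), z = z, dV = r dr dθ dz, with 0 ≤ r ≤ 3, 0 ≤ θ ≤ 2π, 0 ≤ z ≤ 4.

The integrand, after substitution and multiplying by the volume element, becomes (100) · r, so

    ∭_V (∇·F) dV = ∫_0^{2π} ∫_0^{3} ∫_0^{4} (100) · r dz dr dθ.

Inner (z from 0 to 4): 400r.
Middle (r from 0 to 3): 1800.
Outer (θ from 0 to 2π): 3600π.

Therefore ∯_{∂V} F · n dS = 3600π.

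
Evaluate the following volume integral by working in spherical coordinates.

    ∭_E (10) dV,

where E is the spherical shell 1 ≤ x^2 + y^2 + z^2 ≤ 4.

In spherical coordinates, x = ρ sin(φ) cos(θ), y = ρ sin(φ) sin(θ), z = ρ cos(φ), and dV = ρ^2 sin(φ) dρ dφ dθ.

The integrand becomes 10, so

    ∭_E (10) dV = ∫_{0}^{2π} ∫_{0}^{π} ∫_{1}^{2} (10) · ρ^2 sin(φ) dρ dφ dθ.

Inner (ρ): 70sin(φ)/3.
Middle (φ): 140/3.
Outer (θ): 280π/3.

Therefore the triple integral equals 280π/3.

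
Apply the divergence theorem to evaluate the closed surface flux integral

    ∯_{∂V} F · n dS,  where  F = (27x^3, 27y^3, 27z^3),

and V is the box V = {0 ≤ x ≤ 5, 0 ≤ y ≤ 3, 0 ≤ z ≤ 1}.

By the divergence theorem,

    ∯_{∂V} F · n dS = ∭_V (∇ · F) dV.

Compute the divergence:
    ∇ · F = ∂F_x/∂x + ∂F_y/∂y + ∂F_z/∂z = 81x^2 + 81y^2 + 81z^2.

V is a rectangular box, so dV = dx dy dz with 0 ≤ x ≤ 5, 0 ≤ y ≤ 3, 0 ≤ z ≤ 1.

Integrate (81x^2 + 81y^2 + 81z^2) over V as an iterated integral:

    ∭_V (∇·F) dV = ∫_0^{5} ∫_0^{3} ∫_0^{1} (81x^2 + 81y^2 + 81z^2) dz dy dx.

Inner (z from 0 to 1): 81x^2 + 81y^2 + 27.
Middle (y from 0 to 3): 243x^2 + 810.
Outer (x from 0 to 5): 14175.

Therefore ∯_{∂V} F · n dS = 14175.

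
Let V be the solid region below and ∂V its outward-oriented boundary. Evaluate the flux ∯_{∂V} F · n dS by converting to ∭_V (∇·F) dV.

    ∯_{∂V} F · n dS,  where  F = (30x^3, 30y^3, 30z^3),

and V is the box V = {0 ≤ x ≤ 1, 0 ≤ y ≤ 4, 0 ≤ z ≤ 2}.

By the divergence theorem,

    ∯_{∂V} F · n dS = ∭_V (∇ · F) dV.

Compute the divergence:
    ∇ · F = ∂F_x/∂x + ∂F_y/∂y + ∂F_z/∂z = 90x^2 + 90y^2 + 90z^2.

V is a rectangular box, so dV = dx dy dz with 0 ≤ x ≤ 1, 0 ≤ y ≤ 4, 0 ≤ z ≤ 2.

Integrate (90x^2 + 90y^2 + 90z^2) over V as an iterated integral:

    ∭_V (∇·F) dV = ∫_0^{1} ∫_0^{4} ∫_0^{2} (90x^2 + 90y^2 + 90z^2) dz dy dx.

Inner (z from 0 to 2): 180x^2 + 180y^2 + 240.
Middle (y from 0 to 4): 720x^2 + 4800.
Outer (x from 0 to 1): 5040.

Therefore ∯_{∂V} F · n dS = 5040.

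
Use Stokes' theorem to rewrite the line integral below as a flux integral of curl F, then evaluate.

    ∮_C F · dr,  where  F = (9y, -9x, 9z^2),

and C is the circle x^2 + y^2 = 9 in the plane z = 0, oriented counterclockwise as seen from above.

Let S be the flat disk x^2 + y^2 ≤ 9 in the plane z = 0, with upward unit normal n̂ = ẑ. By Stokes' theorem,

    ∮_C F · dr = ∬_S (∇ × F) · n̂ dS = ∬_D (curl F)_z dA,

where D is the disk x^2 + y^2 ≤ 9.

Compute the curl of F = (9y, -9x, 9z^2):
    (∇ × F)_x = ∂F_z/∂y - ∂F_y/∂z = 0,
    (∇ × F)_y = ∂F_x/∂z - ∂F_z/∂x = 0,
    (∇ × F)_z = ∂F_y/∂x - ∂F_x/∂y = -18.

On z = 0, (curl F)_z = -18.

Convert to polar (x = r cos θ, y = r sin θ, dA = r dr dθ); the integrand becomes -18, so

    ∬_D (curl F)_z dA = ∫_0^{2π} ∫_0^{3} (-18) · r dr dθ.

Inner (r from 0 to 3): -81.
Outer (θ from 0 to 2π): -162π.

Therefore ∮_C F · dr = -162π.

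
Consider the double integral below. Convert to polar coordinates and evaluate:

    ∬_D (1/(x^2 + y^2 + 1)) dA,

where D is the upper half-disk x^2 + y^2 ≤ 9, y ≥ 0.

The region D is 0 ≤ r ≤ 3, 0 ≤ θ ≤ π in polar coordinates, where x = r cos(θ), y = r sin(θ), and dA = r dr dθ.

Under the substitution, the integrand becomes 1/(r^2 + 1), so

    ∬_D (1/(x^2 + y^2 + 1)) dA = ∫_{0}^{π} ∫_{0}^{3} (1/(r^2 + 1)) · r dr dθ.

Inner integral (in r): ∫_{0}^{3} (1/(r^2 + 1)) · r dr = log(10)/2.

Outer integral (in θ): ∫_{0}^{π} (log(10)/2) dθ = π log(10)/2.

Therefore ∬_D (1/(x^2 + y^2 + 1)) dA = π log(10)/2.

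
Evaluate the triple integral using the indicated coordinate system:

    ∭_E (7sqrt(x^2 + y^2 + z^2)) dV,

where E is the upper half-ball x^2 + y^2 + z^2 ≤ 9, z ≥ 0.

In spherical coordinates, x = ρ sin(φ) cos(θ), y = ρ sin(φ) sin(θ), z = ρ cos(φ), and dV = ρ^2 sin(φ) dρ dφ dθ.

The integrand becomes 7ρ, so

    ∭_E (7sqrt(x^2 + y^2 + z^2)) dV = ∫_{0}^{2π} ∫_{0}^{π/2} ∫_{0}^{3} (7ρ) · ρ^2 sin(φ) dρ dφ dθ.

Inner (ρ): 567sin(φ)/4.
Middle (φ): 567/4.
Outer (θ): 567π/2.

Therefore the triple integral equals 567π/2.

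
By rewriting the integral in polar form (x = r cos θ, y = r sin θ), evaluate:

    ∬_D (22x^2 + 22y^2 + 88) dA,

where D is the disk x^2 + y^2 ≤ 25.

The region D is 0 ≤ r ≤ 5, 0 ≤ θ ≤ 2π in polar coordinates, where x = r cos(θ), y = r sin(θ), and dA = r dr dθ.

Under the substitution, the integrand becomes 22r^2 + 88, so

    ∬_D (22x^2 + 22y^2 + 88) dA = ∫_{0}^{2π} ∫_{0}^{5} (22r^2 + 88) · r dr dθ.

Inner integral (in r): ∫_{0}^{5} (22r^2 + 88) · r dr = 9075/2.

Outer integral (in θ): ∫_{0}^{2π} (9075/2) dθ = 9075π.

Therefore ∬_D (22x^2 + 22y^2 + 88) dA = 9075π.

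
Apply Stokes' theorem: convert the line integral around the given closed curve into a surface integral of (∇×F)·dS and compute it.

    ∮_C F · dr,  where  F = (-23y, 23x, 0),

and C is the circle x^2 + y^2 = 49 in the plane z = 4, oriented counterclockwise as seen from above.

Let S be the flat disk x^2 + y^2 ≤ 49 in the plane z = 4, with upward unit normal n̂ = ẑ. By Stokes' theorem,

    ∮_C F · dr = ∬_S (∇ × F) · n̂ dS = ∬_D (curl F)_z dA,

where D is the disk x^2 + y^2 ≤ 49.

Compute the curl of F = (-23y, 23x, 0):
    (∇ × F)_x = ∂F_z/∂y - ∂F_y/∂z = 0,
    (∇ × F)_y = ∂F_x/∂z - ∂F_z/∂x = 0,
    (∇ × F)_z = ∂F_y/∂x - ∂F_x/∂y = 46.

On z = 4, (curl F)_z = 46.

Convert to polar (x = r cos θ, y = r sin θ, dA = r dr dθ); the integrand becomes 46, so

    ∬_D (curl F)_z dA = ∫_0^{2π} ∫_0^{7} (46) · r dr dθ.

Inner (r from 0 to 7): 1127.
Outer (θ from 0 to 2π): 2254π.

Therefore ∮_C F · dr = 2254π.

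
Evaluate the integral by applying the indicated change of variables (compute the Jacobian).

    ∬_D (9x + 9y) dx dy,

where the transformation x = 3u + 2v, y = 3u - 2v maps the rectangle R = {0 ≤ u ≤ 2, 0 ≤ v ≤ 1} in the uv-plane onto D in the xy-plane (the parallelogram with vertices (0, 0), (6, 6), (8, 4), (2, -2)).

Compute the Jacobian determinant of (x, y) with respect to (u, v):

    ∂(x,y)/∂(u,v) = | 3  2 | = (3)(-2) - (2)(3) = -12.
                   | 3  -2 |

Its absolute value is |J| = 12 (the area scaling factor).

Substituting x = 3u + 2v, y = 3u - 2v into the integrand,

    9x + 9y → 54u,

so the integral becomes

    ∬_R (54u) · |J| du dv = ∫_0^2 ∫_0^1 (648u) dv du.

Inner (v): 648u.
Outer (u): 1296.

Therefore ∬_D (9x + 9y) dx dy = 1296.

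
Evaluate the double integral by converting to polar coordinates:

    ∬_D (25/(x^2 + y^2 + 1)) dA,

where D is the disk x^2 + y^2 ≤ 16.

The region D is 0 ≤ r ≤ 4, 0 ≤ θ ≤ 2π in polar coordinates, where x = r cos(θ), y = r sin(θ), and dA = r dr dθ.

Under the substitution, the integrand becomes 25/(r^2 + 1), so

    ∬_D (25/(x^2 + y^2 + 1)) dA = ∫_{0}^{2π} ∫_{0}^{4} (25/(r^2 + 1)) · r dr dθ.

Inner integral (in r): ∫_{0}^{4} (25/(r^2 + 1)) · r dr = 25log(17)/2.

Outer integral (in θ): ∫_{0}^{2π} (25log(17)/2) dθ = 25π log(17).

Therefore ∬_D (25/(x^2 + y^2 + 1)) dA = 25π log(17).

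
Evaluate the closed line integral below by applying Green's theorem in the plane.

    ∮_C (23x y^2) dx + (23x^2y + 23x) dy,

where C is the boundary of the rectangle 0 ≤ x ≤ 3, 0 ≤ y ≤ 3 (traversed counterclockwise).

Green's theorem converts the closed line integral into a double integral over the enclosed region D:

    ∮_C P dx + Q dy = ∬_D (∂Q/∂x - ∂P/∂y) dA.

Here P = 23x y^2, Q = 23x^2y + 23x, so

    ∂Q/∂x = 46x y + 23,    ∂P/∂y = 46x y,
    ∂Q/∂x - ∂P/∂y = 23.

D is the region 0 ≤ x ≤ 3, 0 ≤ y ≤ 3. Evaluating the double integral:

    ∬_D (23) dA = ∫_0^{3} ∫_0^{3} (23) dy dx.

Inner (y from 0 to 3): 69.
Outer (x from 0 to 3): 207.

Therefore ∮_C P dx + Q dy = 207.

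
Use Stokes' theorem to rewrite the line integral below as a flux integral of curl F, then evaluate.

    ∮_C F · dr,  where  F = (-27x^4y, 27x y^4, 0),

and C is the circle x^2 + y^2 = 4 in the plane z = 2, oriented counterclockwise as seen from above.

Let S be the flat disk x^2 + y^2 ≤ 4 in the plane z = 2, with upward unit normal n̂ = ẑ. By Stokes' theorem,

    ∮_C F · dr = ∬_S (∇ × F) · n̂ dS = ∬_D (curl F)_z dA,

where D is the disk x^2 + y^2 ≤ 4.

Compute the curl of F = (-27x^4y, 27x y^4, 0):
    (∇ × F)_x = ∂F_z/∂y - ∂F_y/∂z = 0,
    (∇ × F)_y = ∂F_x/∂z - ∂F_z/∂x = 0,
    (∇ × F)_z = ∂F_y/∂x - ∂F_x/∂y = 27x^4 + 27y^4.

On z = 2, (curl F)_z = 27x^4 + 27y^4.

Convert to polar (x = r cos θ, y = r sin θ, dA = r dr dθ); the integrand becomes 27r^4(sin(θ)^4 + cos(θ)^4), so

    ∬_D (curl F)_z dA = ∫_0^{2π} ∫_0^{2} (27r^4(sin(θ)^4 + cos(θ)^4)) · r dr dθ.

Inner (r from 0 to 2): 288sin(θ)^4 + 288cos(θ)^4.
Outer (θ from 0 to 2π): 432π.

Therefore ∮_C F · dr = 432π.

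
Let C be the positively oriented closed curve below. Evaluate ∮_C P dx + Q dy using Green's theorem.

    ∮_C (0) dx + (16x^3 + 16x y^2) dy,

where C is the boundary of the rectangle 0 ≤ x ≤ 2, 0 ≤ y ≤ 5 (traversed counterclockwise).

Green's theorem converts the closed line integral into a double integral over the enclosed region D:

    ∮_C P dx + Q dy = ∬_D (∂Q/∂x - ∂P/∂y) dA.

Here P = 0, Q = 16x^3 + 16x y^2, so

    ∂Q/∂x = 48x^2 + 16y^2,    ∂P/∂y = 0,
    ∂Q/∂x - ∂P/∂y = 48x^2 + 16y^2.

D is the region 0 ≤ x ≤ 2, 0 ≤ y ≤ 5. Evaluating the double integral:

    ∬_D (48x^2 + 16y^2) dA = ∫_0^{2} ∫_0^{5} (48x^2 + 16y^2) dy dx.

Inner (y from 0 to 5): 240x^2 + 2000/3.
Outer (x from 0 to 2): 5920/3.

Therefore ∮_C P dx + Q dy = 5920/3.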